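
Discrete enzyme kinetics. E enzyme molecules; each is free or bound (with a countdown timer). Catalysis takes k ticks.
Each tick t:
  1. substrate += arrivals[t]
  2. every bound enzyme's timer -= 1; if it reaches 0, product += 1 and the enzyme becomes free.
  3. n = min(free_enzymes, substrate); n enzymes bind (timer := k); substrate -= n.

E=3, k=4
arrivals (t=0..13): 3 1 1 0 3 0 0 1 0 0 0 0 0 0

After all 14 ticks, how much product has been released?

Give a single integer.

Answer: 9

Derivation:
t=0: arr=3 -> substrate=0 bound=3 product=0
t=1: arr=1 -> substrate=1 bound=3 product=0
t=2: arr=1 -> substrate=2 bound=3 product=0
t=3: arr=0 -> substrate=2 bound=3 product=0
t=4: arr=3 -> substrate=2 bound=3 product=3
t=5: arr=0 -> substrate=2 bound=3 product=3
t=6: arr=0 -> substrate=2 bound=3 product=3
t=7: arr=1 -> substrate=3 bound=3 product=3
t=8: arr=0 -> substrate=0 bound=3 product=6
t=9: arr=0 -> substrate=0 bound=3 product=6
t=10: arr=0 -> substrate=0 bound=3 product=6
t=11: arr=0 -> substrate=0 bound=3 product=6
t=12: arr=0 -> substrate=0 bound=0 product=9
t=13: arr=0 -> substrate=0 bound=0 product=9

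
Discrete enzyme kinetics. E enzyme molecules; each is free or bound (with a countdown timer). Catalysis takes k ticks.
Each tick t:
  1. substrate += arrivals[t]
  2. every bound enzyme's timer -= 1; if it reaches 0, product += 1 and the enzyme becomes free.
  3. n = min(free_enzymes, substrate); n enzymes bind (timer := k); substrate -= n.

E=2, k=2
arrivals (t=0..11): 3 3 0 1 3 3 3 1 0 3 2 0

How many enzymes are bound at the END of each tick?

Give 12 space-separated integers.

t=0: arr=3 -> substrate=1 bound=2 product=0
t=1: arr=3 -> substrate=4 bound=2 product=0
t=2: arr=0 -> substrate=2 bound=2 product=2
t=3: arr=1 -> substrate=3 bound=2 product=2
t=4: arr=3 -> substrate=4 bound=2 product=4
t=5: arr=3 -> substrate=7 bound=2 product=4
t=6: arr=3 -> substrate=8 bound=2 product=6
t=7: arr=1 -> substrate=9 bound=2 product=6
t=8: arr=0 -> substrate=7 bound=2 product=8
t=9: arr=3 -> substrate=10 bound=2 product=8
t=10: arr=2 -> substrate=10 bound=2 product=10
t=11: arr=0 -> substrate=10 bound=2 product=10

Answer: 2 2 2 2 2 2 2 2 2 2 2 2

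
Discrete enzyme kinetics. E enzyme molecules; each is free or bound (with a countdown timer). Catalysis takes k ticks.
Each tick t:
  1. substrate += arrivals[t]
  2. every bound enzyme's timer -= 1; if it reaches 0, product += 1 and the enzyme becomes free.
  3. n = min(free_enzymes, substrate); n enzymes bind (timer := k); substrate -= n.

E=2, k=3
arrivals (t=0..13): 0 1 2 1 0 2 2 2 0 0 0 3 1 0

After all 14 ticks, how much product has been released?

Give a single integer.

Answer: 7

Derivation:
t=0: arr=0 -> substrate=0 bound=0 product=0
t=1: arr=1 -> substrate=0 bound=1 product=0
t=2: arr=2 -> substrate=1 bound=2 product=0
t=3: arr=1 -> substrate=2 bound=2 product=0
t=4: arr=0 -> substrate=1 bound=2 product=1
t=5: arr=2 -> substrate=2 bound=2 product=2
t=6: arr=2 -> substrate=4 bound=2 product=2
t=7: arr=2 -> substrate=5 bound=2 product=3
t=8: arr=0 -> substrate=4 bound=2 product=4
t=9: arr=0 -> substrate=4 bound=2 product=4
t=10: arr=0 -> substrate=3 bound=2 product=5
t=11: arr=3 -> substrate=5 bound=2 product=6
t=12: arr=1 -> substrate=6 bound=2 product=6
t=13: arr=0 -> substrate=5 bound=2 product=7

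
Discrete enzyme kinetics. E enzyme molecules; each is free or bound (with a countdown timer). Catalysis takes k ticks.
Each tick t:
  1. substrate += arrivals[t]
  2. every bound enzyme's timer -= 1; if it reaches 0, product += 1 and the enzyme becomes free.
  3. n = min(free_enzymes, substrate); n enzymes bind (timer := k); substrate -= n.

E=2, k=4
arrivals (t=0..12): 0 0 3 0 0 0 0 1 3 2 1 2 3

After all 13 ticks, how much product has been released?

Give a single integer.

t=0: arr=0 -> substrate=0 bound=0 product=0
t=1: arr=0 -> substrate=0 bound=0 product=0
t=2: arr=3 -> substrate=1 bound=2 product=0
t=3: arr=0 -> substrate=1 bound=2 product=0
t=4: arr=0 -> substrate=1 bound=2 product=0
t=5: arr=0 -> substrate=1 bound=2 product=0
t=6: arr=0 -> substrate=0 bound=1 product=2
t=7: arr=1 -> substrate=0 bound=2 product=2
t=8: arr=3 -> substrate=3 bound=2 product=2
t=9: arr=2 -> substrate=5 bound=2 product=2
t=10: arr=1 -> substrate=5 bound=2 product=3
t=11: arr=2 -> substrate=6 bound=2 product=4
t=12: arr=3 -> substrate=9 bound=2 product=4

Answer: 4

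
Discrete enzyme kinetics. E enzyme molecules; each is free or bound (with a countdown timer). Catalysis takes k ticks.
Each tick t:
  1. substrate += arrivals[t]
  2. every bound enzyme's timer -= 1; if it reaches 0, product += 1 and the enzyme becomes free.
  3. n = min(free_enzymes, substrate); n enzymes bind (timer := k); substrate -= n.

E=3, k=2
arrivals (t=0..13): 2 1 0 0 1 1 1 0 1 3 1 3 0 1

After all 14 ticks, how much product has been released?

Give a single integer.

Answer: 12

Derivation:
t=0: arr=2 -> substrate=0 bound=2 product=0
t=1: arr=1 -> substrate=0 bound=3 product=0
t=2: arr=0 -> substrate=0 bound=1 product=2
t=3: arr=0 -> substrate=0 bound=0 product=3
t=4: arr=1 -> substrate=0 bound=1 product=3
t=5: arr=1 -> substrate=0 bound=2 product=3
t=6: arr=1 -> substrate=0 bound=2 product=4
t=7: arr=0 -> substrate=0 bound=1 product=5
t=8: arr=1 -> substrate=0 bound=1 product=6
t=9: arr=3 -> substrate=1 bound=3 product=6
t=10: arr=1 -> substrate=1 bound=3 product=7
t=11: arr=3 -> substrate=2 bound=3 product=9
t=12: arr=0 -> substrate=1 bound=3 product=10
t=13: arr=1 -> substrate=0 bound=3 product=12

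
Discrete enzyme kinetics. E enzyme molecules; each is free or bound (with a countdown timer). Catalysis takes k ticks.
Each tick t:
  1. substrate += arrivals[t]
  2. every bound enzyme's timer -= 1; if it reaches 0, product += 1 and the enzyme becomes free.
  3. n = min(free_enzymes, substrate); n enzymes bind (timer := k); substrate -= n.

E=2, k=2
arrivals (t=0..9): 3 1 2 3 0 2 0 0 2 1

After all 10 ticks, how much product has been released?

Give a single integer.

Answer: 8

Derivation:
t=0: arr=3 -> substrate=1 bound=2 product=0
t=1: arr=1 -> substrate=2 bound=2 product=0
t=2: arr=2 -> substrate=2 bound=2 product=2
t=3: arr=3 -> substrate=5 bound=2 product=2
t=4: arr=0 -> substrate=3 bound=2 product=4
t=5: arr=2 -> substrate=5 bound=2 product=4
t=6: arr=0 -> substrate=3 bound=2 product=6
t=7: arr=0 -> substrate=3 bound=2 product=6
t=8: arr=2 -> substrate=3 bound=2 product=8
t=9: arr=1 -> substrate=4 bound=2 product=8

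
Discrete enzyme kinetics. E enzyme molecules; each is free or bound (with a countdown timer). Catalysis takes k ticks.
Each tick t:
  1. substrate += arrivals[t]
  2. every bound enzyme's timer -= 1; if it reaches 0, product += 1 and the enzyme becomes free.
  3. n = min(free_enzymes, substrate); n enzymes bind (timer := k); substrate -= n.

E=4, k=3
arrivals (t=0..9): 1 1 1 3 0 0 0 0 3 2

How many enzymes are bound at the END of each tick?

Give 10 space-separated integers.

t=0: arr=1 -> substrate=0 bound=1 product=0
t=1: arr=1 -> substrate=0 bound=2 product=0
t=2: arr=1 -> substrate=0 bound=3 product=0
t=3: arr=3 -> substrate=1 bound=4 product=1
t=4: arr=0 -> substrate=0 bound=4 product=2
t=5: arr=0 -> substrate=0 bound=3 product=3
t=6: arr=0 -> substrate=0 bound=1 product=5
t=7: arr=0 -> substrate=0 bound=0 product=6
t=8: arr=3 -> substrate=0 bound=3 product=6
t=9: arr=2 -> substrate=1 bound=4 product=6

Answer: 1 2 3 4 4 3 1 0 3 4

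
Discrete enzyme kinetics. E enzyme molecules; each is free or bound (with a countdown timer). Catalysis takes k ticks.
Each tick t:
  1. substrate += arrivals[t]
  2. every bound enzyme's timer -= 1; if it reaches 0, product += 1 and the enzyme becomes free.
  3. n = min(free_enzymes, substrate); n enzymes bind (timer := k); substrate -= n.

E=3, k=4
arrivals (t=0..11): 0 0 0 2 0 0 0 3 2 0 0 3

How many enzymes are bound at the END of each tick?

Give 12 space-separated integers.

t=0: arr=0 -> substrate=0 bound=0 product=0
t=1: arr=0 -> substrate=0 bound=0 product=0
t=2: arr=0 -> substrate=0 bound=0 product=0
t=3: arr=2 -> substrate=0 bound=2 product=0
t=4: arr=0 -> substrate=0 bound=2 product=0
t=5: arr=0 -> substrate=0 bound=2 product=0
t=6: arr=0 -> substrate=0 bound=2 product=0
t=7: arr=3 -> substrate=0 bound=3 product=2
t=8: arr=2 -> substrate=2 bound=3 product=2
t=9: arr=0 -> substrate=2 bound=3 product=2
t=10: arr=0 -> substrate=2 bound=3 product=2
t=11: arr=3 -> substrate=2 bound=3 product=5

Answer: 0 0 0 2 2 2 2 3 3 3 3 3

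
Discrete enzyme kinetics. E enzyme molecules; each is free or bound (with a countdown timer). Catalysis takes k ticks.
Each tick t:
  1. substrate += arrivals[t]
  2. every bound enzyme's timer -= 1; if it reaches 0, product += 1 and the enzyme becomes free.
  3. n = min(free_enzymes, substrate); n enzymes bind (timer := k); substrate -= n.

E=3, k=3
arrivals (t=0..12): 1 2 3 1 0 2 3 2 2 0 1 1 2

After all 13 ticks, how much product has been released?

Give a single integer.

Answer: 10

Derivation:
t=0: arr=1 -> substrate=0 bound=1 product=0
t=1: arr=2 -> substrate=0 bound=3 product=0
t=2: arr=3 -> substrate=3 bound=3 product=0
t=3: arr=1 -> substrate=3 bound=3 product=1
t=4: arr=0 -> substrate=1 bound=3 product=3
t=5: arr=2 -> substrate=3 bound=3 product=3
t=6: arr=3 -> substrate=5 bound=3 product=4
t=7: arr=2 -> substrate=5 bound=3 product=6
t=8: arr=2 -> substrate=7 bound=3 product=6
t=9: arr=0 -> substrate=6 bound=3 product=7
t=10: arr=1 -> substrate=5 bound=3 product=9
t=11: arr=1 -> substrate=6 bound=3 product=9
t=12: arr=2 -> substrate=7 bound=3 product=10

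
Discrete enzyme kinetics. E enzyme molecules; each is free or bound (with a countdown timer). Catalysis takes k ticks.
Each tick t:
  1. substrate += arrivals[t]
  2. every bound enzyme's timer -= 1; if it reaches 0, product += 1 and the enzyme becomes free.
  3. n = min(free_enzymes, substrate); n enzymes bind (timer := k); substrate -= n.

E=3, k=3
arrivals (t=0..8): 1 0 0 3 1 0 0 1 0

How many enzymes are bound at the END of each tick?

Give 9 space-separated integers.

t=0: arr=1 -> substrate=0 bound=1 product=0
t=1: arr=0 -> substrate=0 bound=1 product=0
t=2: arr=0 -> substrate=0 bound=1 product=0
t=3: arr=3 -> substrate=0 bound=3 product=1
t=4: arr=1 -> substrate=1 bound=3 product=1
t=5: arr=0 -> substrate=1 bound=3 product=1
t=6: arr=0 -> substrate=0 bound=1 product=4
t=7: arr=1 -> substrate=0 bound=2 product=4
t=8: arr=0 -> substrate=0 bound=2 product=4

Answer: 1 1 1 3 3 3 1 2 2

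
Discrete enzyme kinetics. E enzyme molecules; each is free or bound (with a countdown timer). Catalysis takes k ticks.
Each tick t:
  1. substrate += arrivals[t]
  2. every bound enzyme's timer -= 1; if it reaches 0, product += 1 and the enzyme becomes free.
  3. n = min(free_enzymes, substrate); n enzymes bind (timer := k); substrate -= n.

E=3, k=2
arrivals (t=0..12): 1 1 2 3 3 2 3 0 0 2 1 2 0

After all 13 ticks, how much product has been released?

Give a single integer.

Answer: 16

Derivation:
t=0: arr=1 -> substrate=0 bound=1 product=0
t=1: arr=1 -> substrate=0 bound=2 product=0
t=2: arr=2 -> substrate=0 bound=3 product=1
t=3: arr=3 -> substrate=2 bound=3 product=2
t=4: arr=3 -> substrate=3 bound=3 product=4
t=5: arr=2 -> substrate=4 bound=3 product=5
t=6: arr=3 -> substrate=5 bound=3 product=7
t=7: arr=0 -> substrate=4 bound=3 product=8
t=8: arr=0 -> substrate=2 bound=3 product=10
t=9: arr=2 -> substrate=3 bound=3 product=11
t=10: arr=1 -> substrate=2 bound=3 product=13
t=11: arr=2 -> substrate=3 bound=3 product=14
t=12: arr=0 -> substrate=1 bound=3 product=16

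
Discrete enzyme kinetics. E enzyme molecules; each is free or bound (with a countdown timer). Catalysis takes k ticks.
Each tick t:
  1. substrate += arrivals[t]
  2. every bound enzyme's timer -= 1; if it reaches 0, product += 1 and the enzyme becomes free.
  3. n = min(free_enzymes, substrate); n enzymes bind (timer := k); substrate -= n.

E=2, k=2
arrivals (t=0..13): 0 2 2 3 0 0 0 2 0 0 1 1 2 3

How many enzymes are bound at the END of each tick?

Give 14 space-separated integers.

t=0: arr=0 -> substrate=0 bound=0 product=0
t=1: arr=2 -> substrate=0 bound=2 product=0
t=2: arr=2 -> substrate=2 bound=2 product=0
t=3: arr=3 -> substrate=3 bound=2 product=2
t=4: arr=0 -> substrate=3 bound=2 product=2
t=5: arr=0 -> substrate=1 bound=2 product=4
t=6: arr=0 -> substrate=1 bound=2 product=4
t=7: arr=2 -> substrate=1 bound=2 product=6
t=8: arr=0 -> substrate=1 bound=2 product=6
t=9: arr=0 -> substrate=0 bound=1 product=8
t=10: arr=1 -> substrate=0 bound=2 product=8
t=11: arr=1 -> substrate=0 bound=2 product=9
t=12: arr=2 -> substrate=1 bound=2 product=10
t=13: arr=3 -> substrate=3 bound=2 product=11

Answer: 0 2 2 2 2 2 2 2 2 1 2 2 2 2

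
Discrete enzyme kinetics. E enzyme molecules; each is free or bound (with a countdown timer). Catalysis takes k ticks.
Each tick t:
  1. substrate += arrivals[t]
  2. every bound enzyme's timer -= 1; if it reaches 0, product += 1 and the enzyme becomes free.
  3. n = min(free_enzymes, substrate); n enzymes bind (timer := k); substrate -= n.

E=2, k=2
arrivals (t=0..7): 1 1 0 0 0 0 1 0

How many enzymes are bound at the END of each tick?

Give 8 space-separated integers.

t=0: arr=1 -> substrate=0 bound=1 product=0
t=1: arr=1 -> substrate=0 bound=2 product=0
t=2: arr=0 -> substrate=0 bound=1 product=1
t=3: arr=0 -> substrate=0 bound=0 product=2
t=4: arr=0 -> substrate=0 bound=0 product=2
t=5: arr=0 -> substrate=0 bound=0 product=2
t=6: arr=1 -> substrate=0 bound=1 product=2
t=7: arr=0 -> substrate=0 bound=1 product=2

Answer: 1 2 1 0 0 0 1 1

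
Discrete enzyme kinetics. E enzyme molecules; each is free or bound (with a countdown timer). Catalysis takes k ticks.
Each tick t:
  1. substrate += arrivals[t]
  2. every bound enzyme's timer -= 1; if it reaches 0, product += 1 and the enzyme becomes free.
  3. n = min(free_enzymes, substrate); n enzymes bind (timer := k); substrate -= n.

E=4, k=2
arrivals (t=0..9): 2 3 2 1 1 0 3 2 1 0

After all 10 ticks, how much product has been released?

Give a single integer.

t=0: arr=2 -> substrate=0 bound=2 product=0
t=1: arr=3 -> substrate=1 bound=4 product=0
t=2: arr=2 -> substrate=1 bound=4 product=2
t=3: arr=1 -> substrate=0 bound=4 product=4
t=4: arr=1 -> substrate=0 bound=3 product=6
t=5: arr=0 -> substrate=0 bound=1 product=8
t=6: arr=3 -> substrate=0 bound=3 product=9
t=7: arr=2 -> substrate=1 bound=4 product=9
t=8: arr=1 -> substrate=0 bound=3 product=12
t=9: arr=0 -> substrate=0 bound=2 product=13

Answer: 13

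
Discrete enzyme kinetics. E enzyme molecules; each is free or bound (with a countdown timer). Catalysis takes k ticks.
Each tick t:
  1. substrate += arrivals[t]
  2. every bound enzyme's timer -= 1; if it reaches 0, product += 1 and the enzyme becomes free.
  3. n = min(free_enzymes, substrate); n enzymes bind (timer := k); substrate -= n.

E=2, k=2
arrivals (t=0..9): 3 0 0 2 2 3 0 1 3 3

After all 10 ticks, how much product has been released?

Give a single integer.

t=0: arr=3 -> substrate=1 bound=2 product=0
t=1: arr=0 -> substrate=1 bound=2 product=0
t=2: arr=0 -> substrate=0 bound=1 product=2
t=3: arr=2 -> substrate=1 bound=2 product=2
t=4: arr=2 -> substrate=2 bound=2 product=3
t=5: arr=3 -> substrate=4 bound=2 product=4
t=6: arr=0 -> substrate=3 bound=2 product=5
t=7: arr=1 -> substrate=3 bound=2 product=6
t=8: arr=3 -> substrate=5 bound=2 product=7
t=9: arr=3 -> substrate=7 bound=2 product=8

Answer: 8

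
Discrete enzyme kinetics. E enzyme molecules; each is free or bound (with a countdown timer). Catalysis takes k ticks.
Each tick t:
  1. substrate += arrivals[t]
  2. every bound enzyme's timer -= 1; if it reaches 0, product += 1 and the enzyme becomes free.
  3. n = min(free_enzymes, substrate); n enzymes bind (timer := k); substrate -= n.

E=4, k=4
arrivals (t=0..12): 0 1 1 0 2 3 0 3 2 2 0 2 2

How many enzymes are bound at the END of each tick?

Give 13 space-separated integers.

Answer: 0 1 2 2 4 4 4 4 4 4 4 4 4

Derivation:
t=0: arr=0 -> substrate=0 bound=0 product=0
t=1: arr=1 -> substrate=0 bound=1 product=0
t=2: arr=1 -> substrate=0 bound=2 product=0
t=3: arr=0 -> substrate=0 bound=2 product=0
t=4: arr=2 -> substrate=0 bound=4 product=0
t=5: arr=3 -> substrate=2 bound=4 product=1
t=6: arr=0 -> substrate=1 bound=4 product=2
t=7: arr=3 -> substrate=4 bound=4 product=2
t=8: arr=2 -> substrate=4 bound=4 product=4
t=9: arr=2 -> substrate=5 bound=4 product=5
t=10: arr=0 -> substrate=4 bound=4 product=6
t=11: arr=2 -> substrate=6 bound=4 product=6
t=12: arr=2 -> substrate=6 bound=4 product=8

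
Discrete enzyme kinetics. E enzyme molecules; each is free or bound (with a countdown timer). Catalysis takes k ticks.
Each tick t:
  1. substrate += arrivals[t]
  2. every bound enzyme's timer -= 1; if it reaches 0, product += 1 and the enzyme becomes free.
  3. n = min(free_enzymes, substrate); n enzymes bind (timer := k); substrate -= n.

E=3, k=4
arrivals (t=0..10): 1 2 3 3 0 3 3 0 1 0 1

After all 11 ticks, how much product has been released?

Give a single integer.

Answer: 6

Derivation:
t=0: arr=1 -> substrate=0 bound=1 product=0
t=1: arr=2 -> substrate=0 bound=3 product=0
t=2: arr=3 -> substrate=3 bound=3 product=0
t=3: arr=3 -> substrate=6 bound=3 product=0
t=4: arr=0 -> substrate=5 bound=3 product=1
t=5: arr=3 -> substrate=6 bound=3 product=3
t=6: arr=3 -> substrate=9 bound=3 product=3
t=7: arr=0 -> substrate=9 bound=3 product=3
t=8: arr=1 -> substrate=9 bound=3 product=4
t=9: arr=0 -> substrate=7 bound=3 product=6
t=10: arr=1 -> substrate=8 bound=3 product=6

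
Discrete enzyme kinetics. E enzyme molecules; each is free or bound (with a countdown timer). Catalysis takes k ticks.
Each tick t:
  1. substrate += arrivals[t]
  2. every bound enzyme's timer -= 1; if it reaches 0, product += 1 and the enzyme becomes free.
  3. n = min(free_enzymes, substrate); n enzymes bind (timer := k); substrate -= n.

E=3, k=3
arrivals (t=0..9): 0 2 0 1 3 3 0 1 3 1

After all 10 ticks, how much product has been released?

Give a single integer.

Answer: 6

Derivation:
t=0: arr=0 -> substrate=0 bound=0 product=0
t=1: arr=2 -> substrate=0 bound=2 product=0
t=2: arr=0 -> substrate=0 bound=2 product=0
t=3: arr=1 -> substrate=0 bound=3 product=0
t=4: arr=3 -> substrate=1 bound=3 product=2
t=5: arr=3 -> substrate=4 bound=3 product=2
t=6: arr=0 -> substrate=3 bound=3 product=3
t=7: arr=1 -> substrate=2 bound=3 product=5
t=8: arr=3 -> substrate=5 bound=3 product=5
t=9: arr=1 -> substrate=5 bound=3 product=6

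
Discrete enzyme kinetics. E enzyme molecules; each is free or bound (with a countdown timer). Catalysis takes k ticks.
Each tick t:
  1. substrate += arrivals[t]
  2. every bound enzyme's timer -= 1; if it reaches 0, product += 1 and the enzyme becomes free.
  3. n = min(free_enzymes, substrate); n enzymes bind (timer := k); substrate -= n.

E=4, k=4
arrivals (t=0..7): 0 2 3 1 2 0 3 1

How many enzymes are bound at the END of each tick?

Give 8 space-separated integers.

t=0: arr=0 -> substrate=0 bound=0 product=0
t=1: arr=2 -> substrate=0 bound=2 product=0
t=2: arr=3 -> substrate=1 bound=4 product=0
t=3: arr=1 -> substrate=2 bound=4 product=0
t=4: arr=2 -> substrate=4 bound=4 product=0
t=5: arr=0 -> substrate=2 bound=4 product=2
t=6: arr=3 -> substrate=3 bound=4 product=4
t=7: arr=1 -> substrate=4 bound=4 product=4

Answer: 0 2 4 4 4 4 4 4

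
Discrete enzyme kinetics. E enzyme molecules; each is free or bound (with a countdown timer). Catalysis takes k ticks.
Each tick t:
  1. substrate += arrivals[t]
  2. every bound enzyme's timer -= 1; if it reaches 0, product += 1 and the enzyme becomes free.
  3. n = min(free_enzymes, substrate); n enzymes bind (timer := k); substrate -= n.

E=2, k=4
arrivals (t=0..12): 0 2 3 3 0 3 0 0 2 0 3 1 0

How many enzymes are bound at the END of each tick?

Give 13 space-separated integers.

t=0: arr=0 -> substrate=0 bound=0 product=0
t=1: arr=2 -> substrate=0 bound=2 product=0
t=2: arr=3 -> substrate=3 bound=2 product=0
t=3: arr=3 -> substrate=6 bound=2 product=0
t=4: arr=0 -> substrate=6 bound=2 product=0
t=5: arr=3 -> substrate=7 bound=2 product=2
t=6: arr=0 -> substrate=7 bound=2 product=2
t=7: arr=0 -> substrate=7 bound=2 product=2
t=8: arr=2 -> substrate=9 bound=2 product=2
t=9: arr=0 -> substrate=7 bound=2 product=4
t=10: arr=3 -> substrate=10 bound=2 product=4
t=11: arr=1 -> substrate=11 bound=2 product=4
t=12: arr=0 -> substrate=11 bound=2 product=4

Answer: 0 2 2 2 2 2 2 2 2 2 2 2 2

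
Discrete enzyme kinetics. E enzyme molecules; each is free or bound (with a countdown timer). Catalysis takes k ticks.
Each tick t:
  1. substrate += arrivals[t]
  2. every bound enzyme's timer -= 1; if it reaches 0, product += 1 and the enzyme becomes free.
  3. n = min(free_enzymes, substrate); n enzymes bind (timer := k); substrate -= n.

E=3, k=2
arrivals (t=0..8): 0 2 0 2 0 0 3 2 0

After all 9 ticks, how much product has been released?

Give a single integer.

t=0: arr=0 -> substrate=0 bound=0 product=0
t=1: arr=2 -> substrate=0 bound=2 product=0
t=2: arr=0 -> substrate=0 bound=2 product=0
t=3: arr=2 -> substrate=0 bound=2 product=2
t=4: arr=0 -> substrate=0 bound=2 product=2
t=5: arr=0 -> substrate=0 bound=0 product=4
t=6: arr=3 -> substrate=0 bound=3 product=4
t=7: arr=2 -> substrate=2 bound=3 product=4
t=8: arr=0 -> substrate=0 bound=2 product=7

Answer: 7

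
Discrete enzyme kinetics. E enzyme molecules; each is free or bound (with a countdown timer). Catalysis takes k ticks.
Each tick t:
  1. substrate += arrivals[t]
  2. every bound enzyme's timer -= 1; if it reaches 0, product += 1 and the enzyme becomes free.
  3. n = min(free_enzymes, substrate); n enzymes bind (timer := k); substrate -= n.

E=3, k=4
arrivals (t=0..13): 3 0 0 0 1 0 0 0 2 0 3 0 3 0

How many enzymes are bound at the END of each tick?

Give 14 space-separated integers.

Answer: 3 3 3 3 1 1 1 1 2 2 3 3 3 3

Derivation:
t=0: arr=3 -> substrate=0 bound=3 product=0
t=1: arr=0 -> substrate=0 bound=3 product=0
t=2: arr=0 -> substrate=0 bound=3 product=0
t=3: arr=0 -> substrate=0 bound=3 product=0
t=4: arr=1 -> substrate=0 bound=1 product=3
t=5: arr=0 -> substrate=0 bound=1 product=3
t=6: arr=0 -> substrate=0 bound=1 product=3
t=7: arr=0 -> substrate=0 bound=1 product=3
t=8: arr=2 -> substrate=0 bound=2 product=4
t=9: arr=0 -> substrate=0 bound=2 product=4
t=10: arr=3 -> substrate=2 bound=3 product=4
t=11: arr=0 -> substrate=2 bound=3 product=4
t=12: arr=3 -> substrate=3 bound=3 product=6
t=13: arr=0 -> substrate=3 bound=3 product=6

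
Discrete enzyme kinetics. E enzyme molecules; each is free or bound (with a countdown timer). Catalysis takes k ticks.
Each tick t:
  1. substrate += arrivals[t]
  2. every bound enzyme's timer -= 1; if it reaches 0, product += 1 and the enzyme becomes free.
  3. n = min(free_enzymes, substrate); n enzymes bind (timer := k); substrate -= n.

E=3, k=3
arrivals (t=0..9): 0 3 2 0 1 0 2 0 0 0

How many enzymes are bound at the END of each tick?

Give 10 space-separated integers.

Answer: 0 3 3 3 3 3 3 2 2 2

Derivation:
t=0: arr=0 -> substrate=0 bound=0 product=0
t=1: arr=3 -> substrate=0 bound=3 product=0
t=2: arr=2 -> substrate=2 bound=3 product=0
t=3: arr=0 -> substrate=2 bound=3 product=0
t=4: arr=1 -> substrate=0 bound=3 product=3
t=5: arr=0 -> substrate=0 bound=3 product=3
t=6: arr=2 -> substrate=2 bound=3 product=3
t=7: arr=0 -> substrate=0 bound=2 product=6
t=8: arr=0 -> substrate=0 bound=2 product=6
t=9: arr=0 -> substrate=0 bound=2 product=6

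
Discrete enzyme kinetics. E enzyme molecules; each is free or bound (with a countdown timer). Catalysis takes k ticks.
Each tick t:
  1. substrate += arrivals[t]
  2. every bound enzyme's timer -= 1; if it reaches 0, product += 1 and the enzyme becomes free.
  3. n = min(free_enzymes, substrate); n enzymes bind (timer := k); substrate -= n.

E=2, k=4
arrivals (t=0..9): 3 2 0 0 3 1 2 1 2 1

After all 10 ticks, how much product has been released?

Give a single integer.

Answer: 4

Derivation:
t=0: arr=3 -> substrate=1 bound=2 product=0
t=1: arr=2 -> substrate=3 bound=2 product=0
t=2: arr=0 -> substrate=3 bound=2 product=0
t=3: arr=0 -> substrate=3 bound=2 product=0
t=4: arr=3 -> substrate=4 bound=2 product=2
t=5: arr=1 -> substrate=5 bound=2 product=2
t=6: arr=2 -> substrate=7 bound=2 product=2
t=7: arr=1 -> substrate=8 bound=2 product=2
t=8: arr=2 -> substrate=8 bound=2 product=4
t=9: arr=1 -> substrate=9 bound=2 product=4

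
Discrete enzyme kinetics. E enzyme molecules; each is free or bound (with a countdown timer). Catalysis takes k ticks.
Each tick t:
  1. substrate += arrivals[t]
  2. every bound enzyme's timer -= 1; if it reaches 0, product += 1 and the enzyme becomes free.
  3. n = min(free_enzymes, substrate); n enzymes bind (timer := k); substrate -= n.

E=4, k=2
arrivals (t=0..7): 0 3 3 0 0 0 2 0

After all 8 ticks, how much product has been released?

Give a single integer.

Answer: 6

Derivation:
t=0: arr=0 -> substrate=0 bound=0 product=0
t=1: arr=3 -> substrate=0 bound=3 product=0
t=2: arr=3 -> substrate=2 bound=4 product=0
t=3: arr=0 -> substrate=0 bound=3 product=3
t=4: arr=0 -> substrate=0 bound=2 product=4
t=5: arr=0 -> substrate=0 bound=0 product=6
t=6: arr=2 -> substrate=0 bound=2 product=6
t=7: arr=0 -> substrate=0 bound=2 product=6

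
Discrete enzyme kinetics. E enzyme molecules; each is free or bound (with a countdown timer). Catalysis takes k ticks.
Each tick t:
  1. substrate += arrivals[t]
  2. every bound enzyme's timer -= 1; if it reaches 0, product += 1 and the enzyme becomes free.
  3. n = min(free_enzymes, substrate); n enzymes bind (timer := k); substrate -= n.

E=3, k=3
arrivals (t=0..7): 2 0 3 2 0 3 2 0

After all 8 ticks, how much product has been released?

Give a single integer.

t=0: arr=2 -> substrate=0 bound=2 product=0
t=1: arr=0 -> substrate=0 bound=2 product=0
t=2: arr=3 -> substrate=2 bound=3 product=0
t=3: arr=2 -> substrate=2 bound=3 product=2
t=4: arr=0 -> substrate=2 bound=3 product=2
t=5: arr=3 -> substrate=4 bound=3 product=3
t=6: arr=2 -> substrate=4 bound=3 product=5
t=7: arr=0 -> substrate=4 bound=3 product=5

Answer: 5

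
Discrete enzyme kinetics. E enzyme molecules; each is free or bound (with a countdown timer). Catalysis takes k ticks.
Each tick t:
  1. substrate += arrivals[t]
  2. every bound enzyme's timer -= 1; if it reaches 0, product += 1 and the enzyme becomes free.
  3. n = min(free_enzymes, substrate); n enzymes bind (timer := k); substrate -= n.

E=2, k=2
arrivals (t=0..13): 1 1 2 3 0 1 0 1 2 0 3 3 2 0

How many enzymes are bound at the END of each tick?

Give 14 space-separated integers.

Answer: 1 2 2 2 2 2 2 2 2 2 2 2 2 2

Derivation:
t=0: arr=1 -> substrate=0 bound=1 product=0
t=1: arr=1 -> substrate=0 bound=2 product=0
t=2: arr=2 -> substrate=1 bound=2 product=1
t=3: arr=3 -> substrate=3 bound=2 product=2
t=4: arr=0 -> substrate=2 bound=2 product=3
t=5: arr=1 -> substrate=2 bound=2 product=4
t=6: arr=0 -> substrate=1 bound=2 product=5
t=7: arr=1 -> substrate=1 bound=2 product=6
t=8: arr=2 -> substrate=2 bound=2 product=7
t=9: arr=0 -> substrate=1 bound=2 product=8
t=10: arr=3 -> substrate=3 bound=2 product=9
t=11: arr=3 -> substrate=5 bound=2 product=10
t=12: arr=2 -> substrate=6 bound=2 product=11
t=13: arr=0 -> substrate=5 bound=2 product=12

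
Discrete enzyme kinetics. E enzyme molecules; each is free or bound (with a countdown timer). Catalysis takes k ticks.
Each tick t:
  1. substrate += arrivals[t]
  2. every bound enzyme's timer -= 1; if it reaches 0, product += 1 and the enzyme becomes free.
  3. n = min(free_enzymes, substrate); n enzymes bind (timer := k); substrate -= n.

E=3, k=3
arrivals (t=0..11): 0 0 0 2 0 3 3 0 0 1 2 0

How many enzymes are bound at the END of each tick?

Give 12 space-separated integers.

t=0: arr=0 -> substrate=0 bound=0 product=0
t=1: arr=0 -> substrate=0 bound=0 product=0
t=2: arr=0 -> substrate=0 bound=0 product=0
t=3: arr=2 -> substrate=0 bound=2 product=0
t=4: arr=0 -> substrate=0 bound=2 product=0
t=5: arr=3 -> substrate=2 bound=3 product=0
t=6: arr=3 -> substrate=3 bound=3 product=2
t=7: arr=0 -> substrate=3 bound=3 product=2
t=8: arr=0 -> substrate=2 bound=3 product=3
t=9: arr=1 -> substrate=1 bound=3 product=5
t=10: arr=2 -> substrate=3 bound=3 product=5
t=11: arr=0 -> substrate=2 bound=3 product=6

Answer: 0 0 0 2 2 3 3 3 3 3 3 3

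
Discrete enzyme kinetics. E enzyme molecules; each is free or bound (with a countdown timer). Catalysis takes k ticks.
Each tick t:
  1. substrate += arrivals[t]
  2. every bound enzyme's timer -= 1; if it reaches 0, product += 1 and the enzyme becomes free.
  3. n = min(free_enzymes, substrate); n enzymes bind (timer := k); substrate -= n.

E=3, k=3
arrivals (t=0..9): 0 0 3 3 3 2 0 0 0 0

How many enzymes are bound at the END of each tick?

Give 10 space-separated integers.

t=0: arr=0 -> substrate=0 bound=0 product=0
t=1: arr=0 -> substrate=0 bound=0 product=0
t=2: arr=3 -> substrate=0 bound=3 product=0
t=3: arr=3 -> substrate=3 bound=3 product=0
t=4: arr=3 -> substrate=6 bound=3 product=0
t=5: arr=2 -> substrate=5 bound=3 product=3
t=6: arr=0 -> substrate=5 bound=3 product=3
t=7: arr=0 -> substrate=5 bound=3 product=3
t=8: arr=0 -> substrate=2 bound=3 product=6
t=9: arr=0 -> substrate=2 bound=3 product=6

Answer: 0 0 3 3 3 3 3 3 3 3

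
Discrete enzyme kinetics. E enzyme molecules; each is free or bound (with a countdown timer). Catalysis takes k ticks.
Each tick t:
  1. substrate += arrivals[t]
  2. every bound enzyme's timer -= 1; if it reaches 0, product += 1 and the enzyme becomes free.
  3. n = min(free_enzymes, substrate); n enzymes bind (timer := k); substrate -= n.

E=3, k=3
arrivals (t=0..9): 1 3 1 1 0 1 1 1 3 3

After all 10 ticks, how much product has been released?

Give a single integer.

Answer: 7

Derivation:
t=0: arr=1 -> substrate=0 bound=1 product=0
t=1: arr=3 -> substrate=1 bound=3 product=0
t=2: arr=1 -> substrate=2 bound=3 product=0
t=3: arr=1 -> substrate=2 bound=3 product=1
t=4: arr=0 -> substrate=0 bound=3 product=3
t=5: arr=1 -> substrate=1 bound=3 product=3
t=6: arr=1 -> substrate=1 bound=3 product=4
t=7: arr=1 -> substrate=0 bound=3 product=6
t=8: arr=3 -> substrate=3 bound=3 product=6
t=9: arr=3 -> substrate=5 bound=3 product=7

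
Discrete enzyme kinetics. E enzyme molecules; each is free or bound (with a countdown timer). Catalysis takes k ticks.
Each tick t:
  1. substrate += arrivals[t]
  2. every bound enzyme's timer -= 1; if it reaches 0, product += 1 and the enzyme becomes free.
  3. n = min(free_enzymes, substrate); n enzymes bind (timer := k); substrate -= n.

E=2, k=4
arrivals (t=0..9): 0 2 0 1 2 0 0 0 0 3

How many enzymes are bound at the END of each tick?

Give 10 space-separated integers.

Answer: 0 2 2 2 2 2 2 2 2 2

Derivation:
t=0: arr=0 -> substrate=0 bound=0 product=0
t=1: arr=2 -> substrate=0 bound=2 product=0
t=2: arr=0 -> substrate=0 bound=2 product=0
t=3: arr=1 -> substrate=1 bound=2 product=0
t=4: arr=2 -> substrate=3 bound=2 product=0
t=5: arr=0 -> substrate=1 bound=2 product=2
t=6: arr=0 -> substrate=1 bound=2 product=2
t=7: arr=0 -> substrate=1 bound=2 product=2
t=8: arr=0 -> substrate=1 bound=2 product=2
t=9: arr=3 -> substrate=2 bound=2 product=4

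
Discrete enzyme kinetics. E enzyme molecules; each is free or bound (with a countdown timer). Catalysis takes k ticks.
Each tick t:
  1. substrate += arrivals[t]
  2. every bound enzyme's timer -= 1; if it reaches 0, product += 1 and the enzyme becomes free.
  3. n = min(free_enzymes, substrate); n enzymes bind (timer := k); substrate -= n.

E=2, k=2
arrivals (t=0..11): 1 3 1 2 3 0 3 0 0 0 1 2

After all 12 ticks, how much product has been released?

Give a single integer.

Answer: 10

Derivation:
t=0: arr=1 -> substrate=0 bound=1 product=0
t=1: arr=3 -> substrate=2 bound=2 product=0
t=2: arr=1 -> substrate=2 bound=2 product=1
t=3: arr=2 -> substrate=3 bound=2 product=2
t=4: arr=3 -> substrate=5 bound=2 product=3
t=5: arr=0 -> substrate=4 bound=2 product=4
t=6: arr=3 -> substrate=6 bound=2 product=5
t=7: arr=0 -> substrate=5 bound=2 product=6
t=8: arr=0 -> substrate=4 bound=2 product=7
t=9: arr=0 -> substrate=3 bound=2 product=8
t=10: arr=1 -> substrate=3 bound=2 product=9
t=11: arr=2 -> substrate=4 bound=2 product=10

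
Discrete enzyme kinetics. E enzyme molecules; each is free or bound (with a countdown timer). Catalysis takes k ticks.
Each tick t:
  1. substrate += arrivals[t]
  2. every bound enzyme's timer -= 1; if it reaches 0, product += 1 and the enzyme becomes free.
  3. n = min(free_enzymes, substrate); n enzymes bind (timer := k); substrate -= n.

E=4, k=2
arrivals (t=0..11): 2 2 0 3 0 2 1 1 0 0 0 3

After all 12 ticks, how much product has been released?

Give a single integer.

Answer: 11

Derivation:
t=0: arr=2 -> substrate=0 bound=2 product=0
t=1: arr=2 -> substrate=0 bound=4 product=0
t=2: arr=0 -> substrate=0 bound=2 product=2
t=3: arr=3 -> substrate=0 bound=3 product=4
t=4: arr=0 -> substrate=0 bound=3 product=4
t=5: arr=2 -> substrate=0 bound=2 product=7
t=6: arr=1 -> substrate=0 bound=3 product=7
t=7: arr=1 -> substrate=0 bound=2 product=9
t=8: arr=0 -> substrate=0 bound=1 product=10
t=9: arr=0 -> substrate=0 bound=0 product=11
t=10: arr=0 -> substrate=0 bound=0 product=11
t=11: arr=3 -> substrate=0 bound=3 product=11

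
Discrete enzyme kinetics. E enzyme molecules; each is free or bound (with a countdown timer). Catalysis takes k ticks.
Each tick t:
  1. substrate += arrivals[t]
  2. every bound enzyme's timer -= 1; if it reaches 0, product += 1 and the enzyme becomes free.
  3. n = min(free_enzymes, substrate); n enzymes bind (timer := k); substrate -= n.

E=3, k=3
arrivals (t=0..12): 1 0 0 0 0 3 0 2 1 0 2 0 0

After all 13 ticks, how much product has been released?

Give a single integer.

Answer: 7

Derivation:
t=0: arr=1 -> substrate=0 bound=1 product=0
t=1: arr=0 -> substrate=0 bound=1 product=0
t=2: arr=0 -> substrate=0 bound=1 product=0
t=3: arr=0 -> substrate=0 bound=0 product=1
t=4: arr=0 -> substrate=0 bound=0 product=1
t=5: arr=3 -> substrate=0 bound=3 product=1
t=6: arr=0 -> substrate=0 bound=3 product=1
t=7: arr=2 -> substrate=2 bound=3 product=1
t=8: arr=1 -> substrate=0 bound=3 product=4
t=9: arr=0 -> substrate=0 bound=3 product=4
t=10: arr=2 -> substrate=2 bound=3 product=4
t=11: arr=0 -> substrate=0 bound=2 product=7
t=12: arr=0 -> substrate=0 bound=2 product=7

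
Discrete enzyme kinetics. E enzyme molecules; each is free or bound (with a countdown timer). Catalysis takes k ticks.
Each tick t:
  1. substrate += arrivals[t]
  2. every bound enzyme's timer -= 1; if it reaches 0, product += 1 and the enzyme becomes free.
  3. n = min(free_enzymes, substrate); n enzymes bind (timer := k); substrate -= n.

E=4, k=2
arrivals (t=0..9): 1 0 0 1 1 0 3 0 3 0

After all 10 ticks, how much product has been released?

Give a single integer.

t=0: arr=1 -> substrate=0 bound=1 product=0
t=1: arr=0 -> substrate=0 bound=1 product=0
t=2: arr=0 -> substrate=0 bound=0 product=1
t=3: arr=1 -> substrate=0 bound=1 product=1
t=4: arr=1 -> substrate=0 bound=2 product=1
t=5: arr=0 -> substrate=0 bound=1 product=2
t=6: arr=3 -> substrate=0 bound=3 product=3
t=7: arr=0 -> substrate=0 bound=3 product=3
t=8: arr=3 -> substrate=0 bound=3 product=6
t=9: arr=0 -> substrate=0 bound=3 product=6

Answer: 6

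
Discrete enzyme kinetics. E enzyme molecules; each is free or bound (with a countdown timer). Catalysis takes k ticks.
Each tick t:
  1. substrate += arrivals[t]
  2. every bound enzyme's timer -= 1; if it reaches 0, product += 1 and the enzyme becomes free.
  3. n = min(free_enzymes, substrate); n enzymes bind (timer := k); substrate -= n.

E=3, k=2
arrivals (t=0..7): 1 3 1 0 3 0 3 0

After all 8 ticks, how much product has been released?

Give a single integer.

Answer: 8

Derivation:
t=0: arr=1 -> substrate=0 bound=1 product=0
t=1: arr=3 -> substrate=1 bound=3 product=0
t=2: arr=1 -> substrate=1 bound=3 product=1
t=3: arr=0 -> substrate=0 bound=2 product=3
t=4: arr=3 -> substrate=1 bound=3 product=4
t=5: arr=0 -> substrate=0 bound=3 product=5
t=6: arr=3 -> substrate=1 bound=3 product=7
t=7: arr=0 -> substrate=0 bound=3 product=8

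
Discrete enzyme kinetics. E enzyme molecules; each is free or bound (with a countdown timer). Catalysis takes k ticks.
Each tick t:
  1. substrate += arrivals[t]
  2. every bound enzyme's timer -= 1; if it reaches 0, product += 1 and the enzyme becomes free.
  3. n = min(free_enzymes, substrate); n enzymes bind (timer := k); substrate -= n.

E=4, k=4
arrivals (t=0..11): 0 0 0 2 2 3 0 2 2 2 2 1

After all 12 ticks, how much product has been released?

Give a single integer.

Answer: 6

Derivation:
t=0: arr=0 -> substrate=0 bound=0 product=0
t=1: arr=0 -> substrate=0 bound=0 product=0
t=2: arr=0 -> substrate=0 bound=0 product=0
t=3: arr=2 -> substrate=0 bound=2 product=0
t=4: arr=2 -> substrate=0 bound=4 product=0
t=5: arr=3 -> substrate=3 bound=4 product=0
t=6: arr=0 -> substrate=3 bound=4 product=0
t=7: arr=2 -> substrate=3 bound=4 product=2
t=8: arr=2 -> substrate=3 bound=4 product=4
t=9: arr=2 -> substrate=5 bound=4 product=4
t=10: arr=2 -> substrate=7 bound=4 product=4
t=11: arr=1 -> substrate=6 bound=4 product=6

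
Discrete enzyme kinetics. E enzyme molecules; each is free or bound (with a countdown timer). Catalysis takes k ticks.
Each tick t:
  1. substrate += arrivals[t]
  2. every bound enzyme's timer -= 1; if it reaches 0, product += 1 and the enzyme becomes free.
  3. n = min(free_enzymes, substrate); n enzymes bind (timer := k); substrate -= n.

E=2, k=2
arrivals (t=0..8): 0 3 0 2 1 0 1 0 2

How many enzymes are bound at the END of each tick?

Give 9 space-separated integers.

t=0: arr=0 -> substrate=0 bound=0 product=0
t=1: arr=3 -> substrate=1 bound=2 product=0
t=2: arr=0 -> substrate=1 bound=2 product=0
t=3: arr=2 -> substrate=1 bound=2 product=2
t=4: arr=1 -> substrate=2 bound=2 product=2
t=5: arr=0 -> substrate=0 bound=2 product=4
t=6: arr=1 -> substrate=1 bound=2 product=4
t=7: arr=0 -> substrate=0 bound=1 product=6
t=8: arr=2 -> substrate=1 bound=2 product=6

Answer: 0 2 2 2 2 2 2 1 2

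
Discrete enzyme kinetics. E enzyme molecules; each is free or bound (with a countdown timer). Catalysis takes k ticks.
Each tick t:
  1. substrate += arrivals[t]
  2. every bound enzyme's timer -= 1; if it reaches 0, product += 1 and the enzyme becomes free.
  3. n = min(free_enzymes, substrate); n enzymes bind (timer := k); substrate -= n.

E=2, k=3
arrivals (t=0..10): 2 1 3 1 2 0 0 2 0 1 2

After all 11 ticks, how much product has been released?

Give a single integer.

Answer: 6

Derivation:
t=0: arr=2 -> substrate=0 bound=2 product=0
t=1: arr=1 -> substrate=1 bound=2 product=0
t=2: arr=3 -> substrate=4 bound=2 product=0
t=3: arr=1 -> substrate=3 bound=2 product=2
t=4: arr=2 -> substrate=5 bound=2 product=2
t=5: arr=0 -> substrate=5 bound=2 product=2
t=6: arr=0 -> substrate=3 bound=2 product=4
t=7: arr=2 -> substrate=5 bound=2 product=4
t=8: arr=0 -> substrate=5 bound=2 product=4
t=9: arr=1 -> substrate=4 bound=2 product=6
t=10: arr=2 -> substrate=6 bound=2 product=6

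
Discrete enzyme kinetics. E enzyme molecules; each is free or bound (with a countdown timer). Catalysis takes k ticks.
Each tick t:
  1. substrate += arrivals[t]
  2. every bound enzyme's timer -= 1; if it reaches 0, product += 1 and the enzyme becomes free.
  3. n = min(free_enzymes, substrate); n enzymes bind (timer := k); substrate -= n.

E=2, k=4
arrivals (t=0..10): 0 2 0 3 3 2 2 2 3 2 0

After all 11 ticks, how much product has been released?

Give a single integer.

Answer: 4

Derivation:
t=0: arr=0 -> substrate=0 bound=0 product=0
t=1: arr=2 -> substrate=0 bound=2 product=0
t=2: arr=0 -> substrate=0 bound=2 product=0
t=3: arr=3 -> substrate=3 bound=2 product=0
t=4: arr=3 -> substrate=6 bound=2 product=0
t=5: arr=2 -> substrate=6 bound=2 product=2
t=6: arr=2 -> substrate=8 bound=2 product=2
t=7: arr=2 -> substrate=10 bound=2 product=2
t=8: arr=3 -> substrate=13 bound=2 product=2
t=9: arr=2 -> substrate=13 bound=2 product=4
t=10: arr=0 -> substrate=13 bound=2 product=4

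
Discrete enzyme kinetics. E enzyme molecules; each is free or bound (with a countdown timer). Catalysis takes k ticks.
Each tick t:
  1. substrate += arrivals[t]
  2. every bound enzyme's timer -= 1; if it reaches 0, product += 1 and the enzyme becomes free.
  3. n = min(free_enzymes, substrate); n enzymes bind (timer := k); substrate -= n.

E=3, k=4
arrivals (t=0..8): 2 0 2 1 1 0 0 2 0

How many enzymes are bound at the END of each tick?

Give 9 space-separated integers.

Answer: 2 2 3 3 3 3 3 3 3

Derivation:
t=0: arr=2 -> substrate=0 bound=2 product=0
t=1: arr=0 -> substrate=0 bound=2 product=0
t=2: arr=2 -> substrate=1 bound=3 product=0
t=3: arr=1 -> substrate=2 bound=3 product=0
t=4: arr=1 -> substrate=1 bound=3 product=2
t=5: arr=0 -> substrate=1 bound=3 product=2
t=6: arr=0 -> substrate=0 bound=3 product=3
t=7: arr=2 -> substrate=2 bound=3 product=3
t=8: arr=0 -> substrate=0 bound=3 product=5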